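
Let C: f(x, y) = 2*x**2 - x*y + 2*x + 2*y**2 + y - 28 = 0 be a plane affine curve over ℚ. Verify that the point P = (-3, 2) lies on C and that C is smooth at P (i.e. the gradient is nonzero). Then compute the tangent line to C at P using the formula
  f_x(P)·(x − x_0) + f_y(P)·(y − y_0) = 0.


Tangent line at P: -12*x + 12*y - 60 = 0.

Step 1: f(-3, 2) = 0, so P lies on C.
Step 2: partial derivatives
  f_x(x, y) = 4*x - y + 2, f_y(x, y) = -x + 4*y + 1.
  f_x(P) = -12, f_y(P) = 12 (gradient nonzero, so P is smooth).
Step 3: tangent line at P: -12·(x − -3) + 12·(y − 2) = 0.
Expanding: -12*x + 12*y - 60 = 0.


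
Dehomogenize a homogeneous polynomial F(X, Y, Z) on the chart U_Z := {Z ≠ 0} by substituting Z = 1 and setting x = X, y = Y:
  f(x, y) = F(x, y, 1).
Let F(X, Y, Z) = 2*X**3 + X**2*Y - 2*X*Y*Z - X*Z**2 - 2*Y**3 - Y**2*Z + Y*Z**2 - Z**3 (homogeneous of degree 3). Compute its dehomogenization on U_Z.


f(x, y) = 2*x**3 + x**2*y - 2*x*y - x - 2*y**3 - y**2 + y - 1

On U_Z we set Z = 1. Each monomial c·X^i·Y^j·Z^k in F becomes c·x^i·y^j·1^k = c·x^i·y^j.
Substituting Z = 1: F(X, Y, 1) = 2*x**3 + x**2*y - 2*x*y - x - 2*y**3 - y**2 + y - 1.
Note: deg(f) ≤ deg(F) = 3; strict inequality happens when F is divisible by Z (lost terms).


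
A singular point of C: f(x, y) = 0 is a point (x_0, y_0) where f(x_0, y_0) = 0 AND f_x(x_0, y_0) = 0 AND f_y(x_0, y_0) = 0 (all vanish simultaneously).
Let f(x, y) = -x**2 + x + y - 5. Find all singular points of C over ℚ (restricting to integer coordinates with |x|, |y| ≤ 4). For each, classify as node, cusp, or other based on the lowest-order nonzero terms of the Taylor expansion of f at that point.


No singular points in the scanned grid; C is smooth there.

Compute partial derivatives:
  f_x = 1 - 2*x.
  f_y = 1.
f_y = 1 is a nonzero constant, so f_y never vanishes: no point (x, y) can satisfy f = f_x = f_y = 0. In particular no (x, y) ∈ {−4, ..., 4}² is singular; the curve is smooth.


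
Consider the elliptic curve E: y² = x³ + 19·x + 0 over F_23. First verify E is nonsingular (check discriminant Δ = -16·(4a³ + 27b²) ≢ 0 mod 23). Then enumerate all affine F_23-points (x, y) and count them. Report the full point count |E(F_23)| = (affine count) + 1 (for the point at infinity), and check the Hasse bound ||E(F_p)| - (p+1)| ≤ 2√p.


Affine points = {(0, 0), (2, 0), (4, 5), (4, 18), (5, 6), (5, 17), (6, 10), (6, 13), (7, 4), (7, 19), (9, 7), (9, 16), (12, 1), (12, 22), (13, 11), (13, 12), (15, 7), (15, 16), (20, 10), (20, 13), (21, 0), (22, 7), (22, 16)}; affine count = 23; |E(F_23)| = 24.

Discriminant check: Δ ∝ 4a³ + 27b² = 4·19³ + 27·0² = 4·6859 + 27·0 ≡ 20 (mod 23). Nonzero ⇒ E is nonsingular.
For each x ∈ F_23, compute rhs = x³ + 19·x + 0 mod 23, then count y ∈ F_23 with y² ≡ rhs.
  x = 0: rhs = 0, matching y values: 0 (1 points).
  x = 1: rhs = 20, matching y values: none (0 points).
  x = 2: rhs = 0, matching y values: 0 (1 points).
  x = 3: rhs = 15, matching y values: none (0 points).
  x = 4: rhs = 2, matching y values: 5, 18 (2 points).
  x = 5: rhs = 13, matching y values: 6, 17 (2 points).
  x = 6: rhs = 8, matching y values: 10, 13 (2 points).
  x = 7: rhs = 16, matching y values: 4, 19 (2 points).
  x = 8: rhs = 20, matching y values: none (0 points).
  x = 9: rhs = 3, matching y values: 7, 16 (2 points).
  x = 10: rhs = 17, matching y values: none (0 points).
  x = 11: rhs = 22, matching y values: none (0 points).
  x = 12: rhs = 1, matching y values: 1, 22 (2 points).
  x = 13: rhs = 6, matching y values: 11, 12 (2 points).
  x = 14: rhs = 20, matching y values: none (0 points).
  x = 15: rhs = 3, matching y values: 7, 16 (2 points).
  x = 16: rhs = 7, matching y values: none (0 points).
  x = 17: rhs = 15, matching y values: none (0 points).
  x = 18: rhs = 10, matching y values: none (0 points).
  x = 19: rhs = 21, matching y values: none (0 points).
  x = 20: rhs = 8, matching y values: 10, 13 (2 points).
  x = 21: rhs = 0, matching y values: 0 (1 points).
  x = 22: rhs = 3, matching y values: 7, 16 (2 points).
Total affine count: 23.
Full point count |E(F_23)| = 23 + 1 = 24.
Hasse bound: |24 − (23+1)| = |0| = 0 ≤ 2√23 ≈ 9.5917 ✓.


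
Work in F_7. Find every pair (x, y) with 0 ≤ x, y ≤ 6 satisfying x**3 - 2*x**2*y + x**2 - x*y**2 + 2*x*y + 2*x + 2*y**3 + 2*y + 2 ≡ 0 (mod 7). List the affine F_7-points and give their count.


Affine F_7-points: {(1, 4), (3, 2), (3, 4), (3, 6), (4, 3), (6, 0)}; count = 6.

For each of the 49 pairs (x, y) ∈ F_7², evaluate f(x, y) mod 7. Record the zeros.
  x = 0: [0↦2, 1↦6, 2↦1, 3↦6, 4↦5, 5↦3, 6↦5]  zeros at y ∈ ∅
  x = 1: [0↦6, 1↦2, 2↦1, 3↦1, 4↦0, 5↦3, 6↦1]  zeros at y ∈ {4}
  x = 2: [0↦4, 1↦2, 2↦1, 3↦6, 4↦1, 5↦5, 6↦2]  zeros at y ∈ ∅
  x = 3: [0↦2, 1↦5, 2↦0, 3↦6, 4↦0, 5↦1, 6↦0]  zeros at y ∈ {2, 4, 6}
  x = 4: [0↦6, 1↦3, 2↦4, 3↦0, 4↦3, 5↦4, 6↦1]  zeros at y ∈ {3}
  x = 5: [0↦1, 1↦2, 2↦5, 3↦1, 4↦2, 5↦6, 6↦4]  zeros at y ∈ ∅
  x = 6: [0↦0, 1↦1, 2↦2, 3↦1, 4↦3, 5↦6, 6↦1]  zeros at y ∈ {0}
Collecting zeros: affine points = {(1, 4), (3, 2), (3, 4), (3, 6), (4, 3), (6, 0)}.
Total count |C(F_7)_aff| = 6.


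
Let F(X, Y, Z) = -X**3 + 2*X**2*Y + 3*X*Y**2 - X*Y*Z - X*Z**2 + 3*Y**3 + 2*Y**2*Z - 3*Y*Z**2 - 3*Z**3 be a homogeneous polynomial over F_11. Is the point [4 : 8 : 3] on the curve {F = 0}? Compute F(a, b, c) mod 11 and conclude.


F(4,8,3) ≡ 9 (mod 11); P is NOT on the curve.

Evaluate F(4, 8, 3) term-by-term (mod 11).
  -X**3 ↦ -1·64·1·1 = -64
  2*X**2*Y ↦ 2·16·8·1 = 256
  3*X*Y**2 ↦ 3·4·64·1 = 768
  -X*Y*Z ↦ -1·4·8·3 = -96
  -X*Z**2 ↦ -1·4·1·9 = -36
  3*Y**3 ↦ 3·1·512·1 = 1536
  2*Y**2*Z ↦ 2·1·64·3 = 384
  -3*Y*Z**2 ↦ -3·1·8·9 = -216
  -3*Z**3 ↦ -3·1·1·27 = -81
Sum: F(4, 8, 3) = (-64) + (256) + (768) + (-96) + (-36) + (1536) + (384) + (-216) + (-81) = 2451.
Reducing mod 11: 2451 ≡ 9 (mod 11).
Since F(a, b, c) ≡ 9 ≠ 0 (mod 11), P does NOT lie on the curve.


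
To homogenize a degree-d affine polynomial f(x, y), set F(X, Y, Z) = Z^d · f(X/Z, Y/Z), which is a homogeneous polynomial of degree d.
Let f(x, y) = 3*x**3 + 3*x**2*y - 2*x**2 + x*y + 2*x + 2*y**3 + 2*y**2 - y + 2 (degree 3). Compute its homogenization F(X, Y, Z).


F(X, Y, Z) = 3*X**3 + 3*X**2*Y - 2*X**2*Z + X*Y*Z + 2*X*Z**2 + 2*Y**3 + 2*Y**2*Z - Y*Z**2 + 2*Z**3

deg(f) = 3.
Substitute x = X/Z, y = Y/Z into f, then multiply by Z^3.
  monomial 3·x^3·y^0 ↦ 3·X^3·Y^0·Z^0.
  monomial 3·x^2·y^1 ↦ 3·X^2·Y^1·Z^0.
  monomial -2·x^2·y^0 ↦ -2·X^2·Y^0·Z^1.
  monomial 1·x^1·y^1 ↦ 1·X^1·Y^1·Z^1.
  monomial 2·x^1·y^0 ↦ 2·X^1·Y^0·Z^2.
  monomial 2·x^0·y^3 ↦ 2·X^0·Y^3·Z^0.
  monomial 2·x^0·y^2 ↦ 2·X^0·Y^2·Z^1.
  monomial -1·x^0·y^1 ↦ -1·X^0·Y^1·Z^2.
  monomial 2·x^0·y^0 ↦ 2·X^0·Y^0·Z^3.
Collecting: F(X, Y, Z) = 3*X**3 + 3*X**2*Y - 2*X**2*Z + X*Y*Z + 2*X*Z**2 + 2*Y**3 + 2*Y**2*Z - Y*Z**2 + 2*Z**3.


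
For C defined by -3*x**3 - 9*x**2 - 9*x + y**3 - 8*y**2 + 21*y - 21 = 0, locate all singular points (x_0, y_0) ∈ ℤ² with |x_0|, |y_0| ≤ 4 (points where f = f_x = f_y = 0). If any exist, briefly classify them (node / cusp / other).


Singular points: {(-1, 3)}; classification: cusp.

Compute partial derivatives:
  f_x = -9*x**2 - 18*x - 9.
  f_y = 3*y**2 - 16*y + 21.
Scan x_0 ∈ {−4, ..., 4}. For each x_0, f_y(x_0, y) is a polynomial in y; find its integer roots y ∈ {−4, ..., 4}, then test f_x and f at those candidates.
  x = -4: f_y(-4, y) = 3*y**2 - 16*y + 21; vanishes at y ∈ {3}. (-4, 3): f_x = -81 ≠ 0.
  x = -3: f_y(-3, y) = 3*y**2 - 16*y + 21; vanishes at y ∈ {3}. (-3, 3): f_x = -36 ≠ 0.
  x = -2: f_y(-2, y) = 3*y**2 - 16*y + 21; vanishes at y ∈ {3}. (-2, 3): f_x = -9 ≠ 0.
  x = -1: f_y(-1, y) = 3*y**2 - 16*y + 21; vanishes at y ∈ {3}. (-1, 3): f_x = 0, f = 0 — SINGULAR.
  x = 0: f_y(0, y) = 3*y**2 - 16*y + 21; vanishes at y ∈ {3}. (0, 3): f_x = -9 ≠ 0.
  x = 1: f_y(1, y) = 3*y**2 - 16*y + 21; vanishes at y ∈ {3}. (1, 3): f_x = -36 ≠ 0.
  x = 2: f_y(2, y) = 3*y**2 - 16*y + 21; vanishes at y ∈ {3}. (2, 3): f_x = -81 ≠ 0.
  x = 3: f_y(3, y) = 3*y**2 - 16*y + 21; vanishes at y ∈ {3}. (3, 3): f_x = -144 ≠ 0.
  x = 4: f_y(4, y) = 3*y**2 - 16*y + 21; vanishes at y ∈ {3}. (4, 3): f_x = -225 ≠ 0.
Only singular point on the grid: (-1, 3).
Classify: substitute x = -1 + u, y = 3 + v and expand: f = -3*u**3 + v**3 + v**2.
No constant or linear terms (consistent with a singular point). Quadratic part: v**2. Cubic part: -3*u**3 + v**3.
The quadratic part v**2 is a perfect square, so there is a single (double) tangent line v = 0, i.e. y = 3. Restricting the cubic part to that line (v = 0) leaves -3*u**3 ≠ 0, so f is not divisible by v and the branch is v² ≈ 3*u**3 to lowest order — this is a cusp.
Classification: cusp.


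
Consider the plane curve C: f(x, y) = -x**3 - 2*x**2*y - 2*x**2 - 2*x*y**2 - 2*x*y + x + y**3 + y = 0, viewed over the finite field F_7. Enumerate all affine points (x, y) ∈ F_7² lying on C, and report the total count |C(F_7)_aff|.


Affine F_7-points: {(0, 0), (2, 0), (2, 1), (2, 3), (3, 0), (3, 1), (3, 5), (5, 1), (6, 4)}; count = 9.

For each of the 49 pairs (x, y) ∈ F_7², evaluate f(x, y) mod 7. Record the zeros.
  x = 0: [0↦0, 1↦2, 2↦3, 3↦2, 4↦5, 5↦4, 6↦5]  zeros at y ∈ {0}
  x = 1: [0↦5, 1↦1, 2↦6, 3↦5, 4↦4, 5↦2, 6↦5]  zeros at y ∈ ∅
  x = 2: [0↦0, 1↦0, 2↦5, 3↦0, 4↦5, 5↦5, 6↦6]  zeros at y ∈ {0, 1, 3}
  x = 3: [0↦0, 1↦0, 2↦1, 3↦2, 4↦2, 5↦0, 6↦2]  zeros at y ∈ {0, 1, 5}
  x = 4: [0↦6, 1↦2, 2↦2, 3↦5, 4↦3, 5↦2, 6↦1]  zeros at y ∈ ∅
  x = 5: [0↦5, 1↦0, 2↦2, 3↦3, 4↦2, 5↦5, 6↦4]  zeros at y ∈ {1}
  x = 6: [0↦5, 1↦2, 2↦2, 3↦4, 4↦0, 5↦3, 6↦5]  zeros at y ∈ {4}
Collecting zeros: affine points = {(0, 0), (2, 0), (2, 1), (2, 3), (3, 0), (3, 1), (3, 5), (5, 1), (6, 4)}.
Total count |C(F_7)_aff| = 9.


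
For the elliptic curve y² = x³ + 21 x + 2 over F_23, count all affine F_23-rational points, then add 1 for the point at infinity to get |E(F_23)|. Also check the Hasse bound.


Affine points = {(0, 5), (0, 18), (1, 1), (1, 22), (2, 11), (2, 12), (3, 0), (4, 9), (4, 14), (5, 5), (5, 18), (7, 3), (7, 20), (9, 0), (10, 4), (10, 19), (11, 0), (12, 2), (12, 21), (14, 2), (14, 21), (15, 9), (15, 14), (16, 8), (16, 15), (18, 5), (18, 18), (20, 2), (20, 21), (22, 7), (22, 16)}; affine count = 31; |E(F_23)| = 32.

Discriminant check: Δ ∝ 4a³ + 27b² = 4·21³ + 27·2² = 4·9261 + 27·4 ≡ 7 (mod 23). Nonzero ⇒ E is nonsingular.
For each x ∈ F_23, compute rhs = x³ + 21·x + 2 mod 23, then count y ∈ F_23 with y² ≡ rhs.
  x = 0: rhs = 2, matching y values: 5, 18 (2 points).
  x = 1: rhs = 1, matching y values: 1, 22 (2 points).
  x = 2: rhs = 6, matching y values: 11, 12 (2 points).
  x = 3: rhs = 0, matching y values: 0 (1 points).
  x = 4: rhs = 12, matching y values: 9, 14 (2 points).
  x = 5: rhs = 2, matching y values: 5, 18 (2 points).
  x = 6: rhs = 22, matching y values: none (0 points).
  x = 7: rhs = 9, matching y values: 3, 20 (2 points).
  x = 8: rhs = 15, matching y values: none (0 points).
  x = 9: rhs = 0, matching y values: 0 (1 points).
  x = 10: rhs = 16, matching y values: 4, 19 (2 points).
  x = 11: rhs = 0, matching y values: 0 (1 points).
  x = 12: rhs = 4, matching y values: 2, 21 (2 points).
  x = 13: rhs = 11, matching y values: none (0 points).
  x = 14: rhs = 4, matching y values: 2, 21 (2 points).
  x = 15: rhs = 12, matching y values: 9, 14 (2 points).
  x = 16: rhs = 18, matching y values: 8, 15 (2 points).
  x = 17: rhs = 5, matching y values: none (0 points).
  x = 18: rhs = 2, matching y values: 5, 18 (2 points).
  x = 19: rhs = 15, matching y values: none (0 points).
  x = 20: rhs = 4, matching y values: 2, 21 (2 points).
  x = 21: rhs = 21, matching y values: none (0 points).
  x = 22: rhs = 3, matching y values: 7, 16 (2 points).
Total affine count: 31.
Full point count |E(F_23)| = 31 + 1 = 32.
Hasse bound: |32 − (23+1)| = |8| = 8 ≤ 2√23 ≈ 9.5917 ✓.


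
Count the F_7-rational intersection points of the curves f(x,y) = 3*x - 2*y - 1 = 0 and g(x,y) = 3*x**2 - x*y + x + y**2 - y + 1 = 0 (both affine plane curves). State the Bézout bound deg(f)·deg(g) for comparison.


Common zeros: {(0, 3), (6, 5)}; count = 2; Bézout bound = 2.

deg(f) = 1, deg(g) = 2, so Bézout bound = 2.
Scan x ∈ F_7. For each x, list the y ∈ F_7 with f(x, y) ≡ 0 and those with g(x, y) ≡ 0 (mod 7); the common zeros in that column are the intersection.
  x = 0: f ≡ 0 at y ∈ {3}; g ≡ 0 at y ∈ {3, 5}; common: {3}.
  x = 1: f ≡ 0 at y ∈ {1}; g ≡ 0 at y ∈ ∅; common: ∅.
  x = 2: f ≡ 0 at y ∈ {6}; g ≡ 0 at y ∈ ∅; common: ∅.
  x = 3: f ≡ 0 at y ∈ {4}; g ≡ 0 at y ∈ {1, 3}; common: ∅.
  x = 4: f ≡ 0 at y ∈ {2}; g ≡ 0 at y ∈ {1, 4}; common: ∅.
  x = 5: f ≡ 0 at y ∈ {0}; g ≡ 0 at y ∈ ∅; common: ∅.
  x = 6: f ≡ 0 at y ∈ {5}; g ≡ 0 at y ∈ {2, 5}; common: {5}.
Collecting: common zeros = {(0, 3), (6, 5)}, so the count is 2.
Comparison with the Bézout bound: 2 ≤ 2 = deg(f)·deg(g), as expected for curves with no common component (the bound is attained).


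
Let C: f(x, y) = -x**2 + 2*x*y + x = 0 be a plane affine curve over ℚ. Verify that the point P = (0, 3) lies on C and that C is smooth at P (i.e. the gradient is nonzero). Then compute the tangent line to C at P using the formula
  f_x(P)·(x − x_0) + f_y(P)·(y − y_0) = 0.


Tangent line at P: 7*x = 0.

Step 1: f(0, 3) = 0, so P lies on C.
Step 2: partial derivatives
  f_x(x, y) = -2*x + 2*y + 1, f_y(x, y) = 2*x.
  f_x(P) = 7, f_y(P) = 0 (gradient nonzero, so P is smooth).
Step 3: tangent line at P: 7·(x − 0) + 0·(y − 3) = 0.
Expanding: 7*x = 0.


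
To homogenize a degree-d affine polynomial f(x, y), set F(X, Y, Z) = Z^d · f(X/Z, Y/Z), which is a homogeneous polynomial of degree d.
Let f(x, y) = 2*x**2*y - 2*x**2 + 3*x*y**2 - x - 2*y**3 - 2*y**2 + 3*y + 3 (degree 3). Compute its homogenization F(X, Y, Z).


F(X, Y, Z) = 2*X**2*Y - 2*X**2*Z + 3*X*Y**2 - X*Z**2 - 2*Y**3 - 2*Y**2*Z + 3*Y*Z**2 + 3*Z**3

deg(f) = 3.
Substitute x = X/Z, y = Y/Z into f, then multiply by Z^3.
  monomial 2·x^2·y^1 ↦ 2·X^2·Y^1·Z^0.
  monomial -2·x^2·y^0 ↦ -2·X^2·Y^0·Z^1.
  monomial 3·x^1·y^2 ↦ 3·X^1·Y^2·Z^0.
  monomial -1·x^1·y^0 ↦ -1·X^1·Y^0·Z^2.
  monomial -2·x^0·y^3 ↦ -2·X^0·Y^3·Z^0.
  monomial -2·x^0·y^2 ↦ -2·X^0·Y^2·Z^1.
  monomial 3·x^0·y^1 ↦ 3·X^0·Y^1·Z^2.
  monomial 3·x^0·y^0 ↦ 3·X^0·Y^0·Z^3.
Collecting: F(X, Y, Z) = 2*X**2*Y - 2*X**2*Z + 3*X*Y**2 - X*Z**2 - 2*Y**3 - 2*Y**2*Z + 3*Y*Z**2 + 3*Z**3.


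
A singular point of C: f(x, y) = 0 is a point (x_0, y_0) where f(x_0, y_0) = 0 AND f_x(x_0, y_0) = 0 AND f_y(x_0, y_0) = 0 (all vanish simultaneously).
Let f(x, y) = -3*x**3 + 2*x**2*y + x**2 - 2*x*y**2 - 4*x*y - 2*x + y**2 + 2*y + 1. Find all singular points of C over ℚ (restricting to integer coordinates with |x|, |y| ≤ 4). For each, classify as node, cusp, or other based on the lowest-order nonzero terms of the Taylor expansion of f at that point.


Singular points: {(0, -1)}; classification: node.

Compute partial derivatives:
  f_x = -9*x**2 + 4*x*y + 2*x - 2*y**2 - 4*y - 2.
  f_y = 2*x**2 - 4*x*y - 4*x + 2*y + 2.
Scan x_0 ∈ {−4, ..., 4}. For each x_0, f_y(x_0, y) is a polynomial in y; find its integer roots y ∈ {−4, ..., 4}, then test f_x and f at those candidates.
  x = -4: f_y(-4, y) = 18*y + 50; no integer root y with |y| ≤ 4.
  x = -3: f_y(-3, y) = 14*y + 32; no integer root y with |y| ≤ 4.
  x = -2: f_y(-2, y) = 10*y + 18; no integer root y with |y| ≤ 4.
  x = -1: f_y(-1, y) = 6*y + 8; no integer root y with |y| ≤ 4.
  x = 0: f_y(0, y) = 2*y + 2; vanishes at y ∈ {-1}. (0, -1): f_x = 0, f = 0 — SINGULAR.
  x = 1: f_y(1, y) = -2*y; vanishes at y ∈ {0}. (1, 0): f_x = -9 ≠ 0.
  x = 2: f_y(2, y) = 2 - 6*y; no integer root y with |y| ≤ 4.
  x = 3: f_y(3, y) = 8 - 10*y; no integer root y with |y| ≤ 4.
  x = 4: f_y(4, y) = 18 - 14*y; no integer root y with |y| ≤ 4.
Only singular point on the grid: (0, -1).
Classify: substitute x = 0 + u, y = -1 + v and expand: f = -3*u**3 + 2*u**2*v - u**2 - 2*u*v**2 + v**2.
No constant or linear terms (consistent with a singular point). Quadratic part: -u**2 + v**2. Cubic part: -3*u**3 + 2*u**2*v - 2*u*v**2.
The quadratic part v**2 - u**2 = (v − u)(v + u) splits into two distinct linear factors, so there are two distinct tangent lines y − -1 = ±(x − 0) — this is a node (ordinary double point).
Classification: node.


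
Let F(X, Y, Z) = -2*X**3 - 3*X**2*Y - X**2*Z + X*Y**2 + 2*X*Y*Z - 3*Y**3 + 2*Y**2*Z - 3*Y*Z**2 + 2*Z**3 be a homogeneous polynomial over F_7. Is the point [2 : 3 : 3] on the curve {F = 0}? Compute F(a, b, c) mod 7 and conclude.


F(2,3,3) ≡ 6 (mod 7); P is NOT on the curve.

Evaluate F(2, 3, 3) term-by-term (mod 7).
  -2*X**3 ↦ -2·8·1·1 = -16
  -3*X**2*Y ↦ -3·4·3·1 = -36
  -X**2*Z ↦ -1·4·1·3 = -12
  X*Y**2 ↦ 1·2·9·1 = 18
  2*X*Y*Z ↦ 2·2·3·3 = 36
  -3*Y**3 ↦ -3·1·27·1 = -81
  2*Y**2*Z ↦ 2·1·9·3 = 54
  -3*Y*Z**2 ↦ -3·1·3·9 = -81
  2*Z**3 ↦ 2·1·1·27 = 54
Sum: F(2, 3, 3) = (-16) + (-36) + (-12) + (18) + (36) + (-81) + (54) + (-81) + (54) = -64.
Reducing mod 7: -64 ≡ 6 (mod 7).
Since F(a, b, c) ≡ 6 ≠ 0 (mod 7), P does NOT lie on the curve.


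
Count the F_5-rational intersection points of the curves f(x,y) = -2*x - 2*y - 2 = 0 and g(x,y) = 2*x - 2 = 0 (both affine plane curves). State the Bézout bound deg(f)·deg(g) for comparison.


Common zeros: {(1, 3)}; count = 1; Bézout bound = 1.

deg(f) = 1, deg(g) = 1, so Bézout bound = 1.
Scan x ∈ F_5. For each x, list the y ∈ F_5 with f(x, y) ≡ 0 and those with g(x, y) ≡ 0 (mod 5); the common zeros in that column are the intersection.
  x = 0: f ≡ 0 at y ∈ {4}; g ≡ 0 at y ∈ ∅; common: ∅.
  x = 1: f ≡ 0 at y ∈ {3}; g ≡ 0 at y ∈ {0, 1, 2, 3, 4}; common: {3}.
  x = 2: f ≡ 0 at y ∈ {2}; g ≡ 0 at y ∈ ∅; common: ∅.
  x = 3: f ≡ 0 at y ∈ {1}; g ≡ 0 at y ∈ ∅; common: ∅.
  x = 4: f ≡ 0 at y ∈ {0}; g ≡ 0 at y ∈ ∅; common: ∅.
Collecting: common zeros = {(1, 3)}, so the count is 1.
Comparison with the Bézout bound: 1 ≤ 1 = deg(f)·deg(g), as expected for curves with no common component (the bound is attained).


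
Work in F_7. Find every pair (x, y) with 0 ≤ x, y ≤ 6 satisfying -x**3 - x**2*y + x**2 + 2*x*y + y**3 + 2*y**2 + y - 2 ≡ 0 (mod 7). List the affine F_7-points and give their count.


Affine F_7-points: {(0, 4), (1, 3), (2, 3), (4, 6), (6, 0)}; count = 5.

For each of the 49 pairs (x, y) ∈ F_7², evaluate f(x, y) mod 7. Record the zeros.
  x = 0: [0↦5, 1↦2, 2↦2, 3↦4, 4↦0, 5↦3, 6↦5]  zeros at y ∈ {4}
  x = 1: [0↦5, 1↦3, 2↦4, 3↦0, 4↦4, 5↦1, 6↦4]  zeros at y ∈ {3}
  x = 2: [0↦1, 1↦5, 2↦5, 3↦0, 4↦3, 5↦6, 6↦1]  zeros at y ∈ {3}
  x = 3: [0↦1, 1↦2, 2↦6, 3↦5, 4↦5, 5↦5, 6↦4]  zeros at y ∈ ∅
  x = 4: [0↦6, 1↦2, 2↦1, 3↦2, 4↦4, 5↦6, 6↦0]  zeros at y ∈ {6}
  x = 5: [0↦3, 1↦6, 2↦5, 3↦6, 4↦1, 5↦3, 6↦4]  zeros at y ∈ ∅
  x = 6: [0↦0, 1↦1, 2↦5, 3↦4, 4↦4, 5↦4, 6↦3]  zeros at y ∈ {0}
Collecting zeros: affine points = {(0, 4), (1, 3), (2, 3), (4, 6), (6, 0)}.
Total count |C(F_7)_aff| = 5.


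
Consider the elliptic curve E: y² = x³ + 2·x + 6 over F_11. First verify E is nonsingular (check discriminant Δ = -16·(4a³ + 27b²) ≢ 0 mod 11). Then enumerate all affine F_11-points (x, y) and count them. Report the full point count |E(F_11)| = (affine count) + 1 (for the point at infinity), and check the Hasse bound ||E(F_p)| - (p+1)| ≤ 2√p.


Affine points = {(1, 3), (1, 8), (4, 1), (4, 10), (5, 3), (5, 8), (6, 5), (6, 6), (7, 0), (9, 4), (9, 7), (10, 5), (10, 6)}; affine count = 13; |E(F_11)| = 14.

Discriminant check: Δ ∝ 4a³ + 27b² = 4·2³ + 27·6² = 4·8 + 27·36 ≡ 3 (mod 11). Nonzero ⇒ E is nonsingular.
For each x ∈ F_11, compute rhs = x³ + 2·x + 6 mod 11, then count y ∈ F_11 with y² ≡ rhs.
  x = 0: rhs = 6, matching y values: none (0 points).
  x = 1: rhs = 9, matching y values: 3, 8 (2 points).
  x = 2: rhs = 7, matching y values: none (0 points).
  x = 3: rhs = 6, matching y values: none (0 points).
  x = 4: rhs = 1, matching y values: 1, 10 (2 points).
  x = 5: rhs = 9, matching y values: 3, 8 (2 points).
  x = 6: rhs = 3, matching y values: 5, 6 (2 points).
  x = 7: rhs = 0, matching y values: 0 (1 points).
  x = 8: rhs = 6, matching y values: none (0 points).
  x = 9: rhs = 5, matching y values: 4, 7 (2 points).
  x = 10: rhs = 3, matching y values: 5, 6 (2 points).
Total affine count: 13.
Full point count |E(F_11)| = 13 + 1 = 14.
Hasse bound: |14 − (11+1)| = |2| = 2 ≤ 2√11 ≈ 6.6332 ✓.


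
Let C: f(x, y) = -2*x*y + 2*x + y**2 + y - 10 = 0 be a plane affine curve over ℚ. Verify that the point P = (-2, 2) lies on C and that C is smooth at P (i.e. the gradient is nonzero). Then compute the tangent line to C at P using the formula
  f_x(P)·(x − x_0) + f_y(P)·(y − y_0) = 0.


Tangent line at P: -2*x + 9*y - 22 = 0.

Step 1: f(-2, 2) = 0, so P lies on C.
Step 2: partial derivatives
  f_x(x, y) = 2 - 2*y, f_y(x, y) = -2*x + 2*y + 1.
  f_x(P) = -2, f_y(P) = 9 (gradient nonzero, so P is smooth).
Step 3: tangent line at P: -2·(x − -2) + 9·(y − 2) = 0.
Expanding: -2*x + 9*y - 22 = 0.


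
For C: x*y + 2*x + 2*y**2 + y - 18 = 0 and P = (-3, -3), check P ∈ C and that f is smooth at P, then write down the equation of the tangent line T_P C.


Tangent line at P: -x - 14*y - 45 = 0.

Step 1: f(-3, -3) = 0, so P lies on C.
Step 2: partial derivatives
  f_x(x, y) = y + 2, f_y(x, y) = x + 4*y + 1.
  f_x(P) = -1, f_y(P) = -14 (gradient nonzero, so P is smooth).
Step 3: tangent line at P: -1·(x − -3) + -14·(y − -3) = 0.
Expanding: -x - 14*y - 45 = 0.


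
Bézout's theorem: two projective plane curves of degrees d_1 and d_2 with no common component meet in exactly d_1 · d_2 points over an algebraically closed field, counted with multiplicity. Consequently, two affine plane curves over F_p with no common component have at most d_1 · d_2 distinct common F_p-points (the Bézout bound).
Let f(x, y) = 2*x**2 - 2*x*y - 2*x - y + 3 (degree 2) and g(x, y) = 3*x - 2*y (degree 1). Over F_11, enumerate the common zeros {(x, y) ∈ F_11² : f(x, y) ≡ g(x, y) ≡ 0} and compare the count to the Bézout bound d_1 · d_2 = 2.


Common zeros: {(3, 10), (10, 4)}; count = 2; Bézout bound = 2.

deg(f) = 2, deg(g) = 1, so Bézout bound = 2.
Scan x ∈ F_11. For each x, list the y ∈ F_11 with f(x, y) ≡ 0 and those with g(x, y) ≡ 0 (mod 11); the common zeros in that column are the intersection.
  x = 0: f ≡ 0 at y ∈ {3}; g ≡ 0 at y ∈ {0}; common: ∅.
  x = 1: f ≡ 0 at y ∈ {1}; g ≡ 0 at y ∈ {7}; common: ∅.
  x = 2: f ≡ 0 at y ∈ {8}; g ≡ 0 at y ∈ {3}; common: ∅.
  x = 3: f ≡ 0 at y ∈ {10}; g ≡ 0 at y ∈ {10}; common: {10}.
  x = 4: f ≡ 0 at y ∈ {3}; g ≡ 0 at y ∈ {6}; common: ∅.
  x = 5: f ≡ 0 at y ∈ ∅; g ≡ 0 at y ∈ {2}; common: ∅.
  x = 6: f ≡ 0 at y ∈ {4}; g ≡ 0 at y ∈ {9}; common: ∅.
  x = 7: f ≡ 0 at y ∈ {8}; g ≡ 0 at y ∈ {5}; common: ∅.
  x = 8: f ≡ 0 at y ∈ {10}; g ≡ 0 at y ∈ {1}; common: ∅.
  x = 9: f ≡ 0 at y ∈ {6}; g ≡ 0 at y ∈ {8}; common: ∅.
  x = 10: f ≡ 0 at y ∈ {4}; g ≡ 0 at y ∈ {4}; common: {4}.
Collecting: common zeros = {(3, 10), (10, 4)}, so the count is 2.
Comparison with the Bézout bound: 2 ≤ 2 = deg(f)·deg(g), as expected for curves with no common component (the bound is attained).


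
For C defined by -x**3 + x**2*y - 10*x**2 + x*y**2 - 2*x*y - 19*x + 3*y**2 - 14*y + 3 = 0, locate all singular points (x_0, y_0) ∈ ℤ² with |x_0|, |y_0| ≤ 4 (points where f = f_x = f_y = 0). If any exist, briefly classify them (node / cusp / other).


Singular points: {(-2, 3)}; classification: node.

Compute partial derivatives:
  f_x = -3*x**2 + 2*x*y - 20*x + y**2 - 2*y - 19.
  f_y = x**2 + 2*x*y - 2*x + 6*y - 14.
Scan x_0 ∈ {−4, ..., 4}. For each x_0, f_y(x_0, y) is a polynomial in y; find its integer roots y ∈ {−4, ..., 4}, then test f_x and f at those candidates.
  x = -4: f_y(-4, y) = 10 - 2*y; no integer root y with |y| ≤ 4.
  x = -3: f_y(-3, y) = 1; no integer root y with |y| ≤ 4.
  x = -2: f_y(-2, y) = 2*y - 6; vanishes at y ∈ {3}. (-2, 3): f_x = 0, f = 0 — SINGULAR.
  x = -1: f_y(-1, y) = 4*y - 11; no integer root y with |y| ≤ 4.
  x = 0: f_y(0, y) = 6*y - 14; no integer root y with |y| ≤ 4.
  x = 1: f_y(1, y) = 8*y - 15; no integer root y with |y| ≤ 4.
  x = 2: f_y(2, y) = 10*y - 14; no integer root y with |y| ≤ 4.
  x = 3: f_y(3, y) = 12*y - 11; no integer root y with |y| ≤ 4.
  x = 4: f_y(4, y) = 14*y - 6; no integer root y with |y| ≤ 4.
Only singular point on the grid: (-2, 3).
Classify: substitute x = -2 + u, y = 3 + v and expand: f = -u**3 + u**2*v - u**2 + u*v**2 + v**2.
No constant or linear terms (consistent with a singular point). Quadratic part: -u**2 + v**2. Cubic part: -u**3 + u**2*v + u*v**2.
The quadratic part v**2 - u**2 = (v − u)(v + u) splits into two distinct linear factors, so there are two distinct tangent lines y − 3 = ±(x − -2) — this is a node (ordinary double point).
Classification: node.


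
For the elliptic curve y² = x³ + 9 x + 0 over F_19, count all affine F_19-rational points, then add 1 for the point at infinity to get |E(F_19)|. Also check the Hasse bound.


Affine points = {(0, 0), (2, 8), (2, 11), (3, 4), (3, 15), (4, 9), (4, 10), (6, 2), (6, 17), (7, 8), (7, 11), (10, 8), (10, 11), (11, 9), (11, 10), (14, 1), (14, 18), (18, 3), (18, 16)}; affine count = 19; |E(F_19)| = 20.

Discriminant check: Δ ∝ 4a³ + 27b² = 4·9³ + 27·0² = 4·729 + 27·0 ≡ 9 (mod 19). Nonzero ⇒ E is nonsingular.
For each x ∈ F_19, compute rhs = x³ + 9·x + 0 mod 19, then count y ∈ F_19 with y² ≡ rhs.
  x = 0: rhs = 0, matching y values: 0 (1 points).
  x = 1: rhs = 10, matching y values: none (0 points).
  x = 2: rhs = 7, matching y values: 8, 11 (2 points).
  x = 3: rhs = 16, matching y values: 4, 15 (2 points).
  x = 4: rhs = 5, matching y values: 9, 10 (2 points).
  x = 5: rhs = 18, matching y values: none (0 points).
  x = 6: rhs = 4, matching y values: 2, 17 (2 points).
  x = 7: rhs = 7, matching y values: 8, 11 (2 points).
  x = 8: rhs = 14, matching y values: none (0 points).
  x = 9: rhs = 12, matching y values: none (0 points).
  x = 10: rhs = 7, matching y values: 8, 11 (2 points).
  x = 11: rhs = 5, matching y values: 9, 10 (2 points).
  x = 12: rhs = 12, matching y values: none (0 points).
  x = 13: rhs = 15, matching y values: none (0 points).
  x = 14: rhs = 1, matching y values: 1, 18 (2 points).
  x = 15: rhs = 14, matching y values: none (0 points).
  x = 16: rhs = 3, matching y values: none (0 points).
  x = 17: rhs = 12, matching y values: none (0 points).
  x = 18: rhs = 9, matching y values: 3, 16 (2 points).
Total affine count: 19.
Full point count |E(F_19)| = 19 + 1 = 20.
Hasse bound: |20 − (19+1)| = |0| = 0 ≤ 2√19 ≈ 8.7178 ✓.


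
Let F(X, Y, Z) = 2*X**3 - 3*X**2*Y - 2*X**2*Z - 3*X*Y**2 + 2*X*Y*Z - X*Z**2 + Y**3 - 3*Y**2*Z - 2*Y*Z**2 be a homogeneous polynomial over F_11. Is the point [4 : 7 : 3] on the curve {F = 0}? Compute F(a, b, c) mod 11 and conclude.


F(4,7,3) ≡ 6 (mod 11); P is NOT on the curve.

Evaluate F(4, 7, 3) term-by-term (mod 11).
  2*X**3 ↦ 2·64·1·1 = 128
  -3*X**2*Y ↦ -3·16·7·1 = -336
  -2*X**2*Z ↦ -2·16·1·3 = -96
  -3*X*Y**2 ↦ -3·4·49·1 = -588
  2*X*Y*Z ↦ 2·4·7·3 = 168
  -X*Z**2 ↦ -1·4·1·9 = -36
  Y**3 ↦ 1·1·343·1 = 343
  -3*Y**2*Z ↦ -3·1·49·3 = -441
  -2*Y*Z**2 ↦ -2·1·7·9 = -126
Sum: F(4, 7, 3) = (128) + (-336) + (-96) + (-588) + (168) + (-36) + (343) + (-441) + (-126) = -984.
Reducing mod 11: -984 ≡ 6 (mod 11).
Since F(a, b, c) ≡ 6 ≠ 0 (mod 11), P does NOT lie on the curve.


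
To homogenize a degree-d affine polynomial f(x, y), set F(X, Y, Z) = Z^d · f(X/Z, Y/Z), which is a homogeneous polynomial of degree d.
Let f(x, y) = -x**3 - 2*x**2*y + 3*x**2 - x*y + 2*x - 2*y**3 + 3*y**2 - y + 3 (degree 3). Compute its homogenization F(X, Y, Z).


F(X, Y, Z) = -X**3 - 2*X**2*Y + 3*X**2*Z - X*Y*Z + 2*X*Z**2 - 2*Y**3 + 3*Y**2*Z - Y*Z**2 + 3*Z**3

deg(f) = 3.
Substitute x = X/Z, y = Y/Z into f, then multiply by Z^3.
  monomial -1·x^3·y^0 ↦ -1·X^3·Y^0·Z^0.
  monomial -2·x^2·y^1 ↦ -2·X^2·Y^1·Z^0.
  monomial 3·x^2·y^0 ↦ 3·X^2·Y^0·Z^1.
  monomial -1·x^1·y^1 ↦ -1·X^1·Y^1·Z^1.
  monomial 2·x^1·y^0 ↦ 2·X^1·Y^0·Z^2.
  monomial -2·x^0·y^3 ↦ -2·X^0·Y^3·Z^0.
  monomial 3·x^0·y^2 ↦ 3·X^0·Y^2·Z^1.
  monomial -1·x^0·y^1 ↦ -1·X^0·Y^1·Z^2.
  monomial 3·x^0·y^0 ↦ 3·X^0·Y^0·Z^3.
Collecting: F(X, Y, Z) = -X**3 - 2*X**2*Y + 3*X**2*Z - X*Y*Z + 2*X*Z**2 - 2*Y**3 + 3*Y**2*Z - Y*Z**2 + 3*Z**3.


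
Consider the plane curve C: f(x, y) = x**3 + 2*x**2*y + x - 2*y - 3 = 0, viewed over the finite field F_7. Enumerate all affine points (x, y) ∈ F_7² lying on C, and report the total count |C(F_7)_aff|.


Affine F_7-points: {(0, 2), (2, 0), (3, 4), (4, 6), (5, 1)}; count = 5.

For each of the 49 pairs (x, y) ∈ F_7², evaluate f(x, y) mod 7. Record the zeros.
  x = 0: [0↦4, 1↦2, 2↦0, 3↦5, 4↦3, 5↦1, 6↦6]  zeros at y ∈ {2}
  x = 1: [0↦6, 1↦6, 2↦6, 3↦6, 4↦6, 5↦6, 6↦6]  zeros at y ∈ ∅
  x = 2: [0↦0, 1↦6, 2↦5, 3↦4, 4↦3, 5↦2, 6↦1]  zeros at y ∈ {0}
  x = 3: [0↦6, 1↦1, 2↦3, 3↦5, 4↦0, 5↦2, 6↦4]  zeros at y ∈ {4}
  x = 4: [0↦2, 1↦4, 2↦6, 3↦1, 4↦3, 5↦5, 6↦0]  zeros at y ∈ {6}
  x = 5: [0↦1, 1↦0, 2↦6, 3↦5, 4↦4, 5↦3, 6↦2]  zeros at y ∈ {1}
  x = 6: [0↦2, 1↦2, 2↦2, 3↦2, 4↦2, 5↦2, 6↦2]  zeros at y ∈ ∅
Collecting zeros: affine points = {(0, 2), (2, 0), (3, 4), (4, 6), (5, 1)}.
Total count |C(F_7)_aff| = 5.


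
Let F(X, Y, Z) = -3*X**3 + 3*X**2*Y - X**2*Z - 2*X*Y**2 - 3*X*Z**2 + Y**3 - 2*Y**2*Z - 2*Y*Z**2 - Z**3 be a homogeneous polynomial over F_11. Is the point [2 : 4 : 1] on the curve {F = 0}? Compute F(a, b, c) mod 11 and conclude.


F(2,4,1) ≡ 6 (mod 11); P is NOT on the curve.

Evaluate F(2, 4, 1) term-by-term (mod 11).
  -3*X**3 ↦ -3·8·1·1 = -24
  3*X**2*Y ↦ 3·4·4·1 = 48
  -X**2*Z ↦ -1·4·1·1 = -4
  -2*X*Y**2 ↦ -2·2·16·1 = -64
  -3*X*Z**2 ↦ -3·2·1·1 = -6
  Y**3 ↦ 1·1·64·1 = 64
  -2*Y**2*Z ↦ -2·1·16·1 = -32
  -2*Y*Z**2 ↦ -2·1·4·1 = -8
  -Z**3 ↦ -1·1·1·1 = -1
Sum: F(2, 4, 1) = (-24) + (48) + (-4) + (-64) + (-6) + (64) + (-32) + (-8) + (-1) = -27.
Reducing mod 11: -27 ≡ 6 (mod 11).
Since F(a, b, c) ≡ 6 ≠ 0 (mod 11), P does NOT lie on the curve.


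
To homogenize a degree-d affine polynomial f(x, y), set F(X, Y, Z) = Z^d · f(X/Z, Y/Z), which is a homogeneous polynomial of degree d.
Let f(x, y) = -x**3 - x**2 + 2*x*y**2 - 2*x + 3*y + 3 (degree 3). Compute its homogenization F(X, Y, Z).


F(X, Y, Z) = -X**3 - X**2*Z + 2*X*Y**2 - 2*X*Z**2 + 3*Y*Z**2 + 3*Z**3

deg(f) = 3.
Substitute x = X/Z, y = Y/Z into f, then multiply by Z^3.
  monomial -1·x^3·y^0 ↦ -1·X^3·Y^0·Z^0.
  monomial -1·x^2·y^0 ↦ -1·X^2·Y^0·Z^1.
  monomial 2·x^1·y^2 ↦ 2·X^1·Y^2·Z^0.
  monomial -2·x^1·y^0 ↦ -2·X^1·Y^0·Z^2.
  monomial 3·x^0·y^1 ↦ 3·X^0·Y^1·Z^2.
  monomial 3·x^0·y^0 ↦ 3·X^0·Y^0·Z^3.
Collecting: F(X, Y, Z) = -X**3 - X**2*Z + 2*X*Y**2 - 2*X*Z**2 + 3*Y*Z**2 + 3*Z**3.


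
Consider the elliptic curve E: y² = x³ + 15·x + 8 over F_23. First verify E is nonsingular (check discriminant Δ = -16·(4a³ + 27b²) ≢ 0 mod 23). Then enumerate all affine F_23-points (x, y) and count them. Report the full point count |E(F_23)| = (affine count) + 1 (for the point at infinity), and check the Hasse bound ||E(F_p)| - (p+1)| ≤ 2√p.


Affine points = {(0, 10), (0, 13), (1, 1), (1, 22), (2, 0), (5, 1), (5, 22), (10, 10), (10, 13), (11, 3), (11, 20), (13, 10), (13, 13), (14, 8), (14, 15), (17, 1), (17, 22), (21, 4), (21, 19)}; affine count = 19; |E(F_23)| = 20.

Discriminant check: Δ ∝ 4a³ + 27b² = 4·15³ + 27·8² = 4·3375 + 27·64 ≡ 2 (mod 23). Nonzero ⇒ E is nonsingular.
For each x ∈ F_23, compute rhs = x³ + 15·x + 8 mod 23, then count y ∈ F_23 with y² ≡ rhs.
  x = 0: rhs = 8, matching y values: 10, 13 (2 points).
  x = 1: rhs = 1, matching y values: 1, 22 (2 points).
  x = 2: rhs = 0, matching y values: 0 (1 points).
  x = 3: rhs = 11, matching y values: none (0 points).
  x = 4: rhs = 17, matching y values: none (0 points).
  x = 5: rhs = 1, matching y values: 1, 22 (2 points).
  x = 6: rhs = 15, matching y values: none (0 points).
  x = 7: rhs = 19, matching y values: none (0 points).
  x = 8: rhs = 19, matching y values: none (0 points).
  x = 9: rhs = 21, matching y values: none (0 points).
  x = 10: rhs = 8, matching y values: 10, 13 (2 points).
  x = 11: rhs = 9, matching y values: 3, 20 (2 points).
  x = 12: rhs = 7, matching y values: none (0 points).
  x = 13: rhs = 8, matching y values: 10, 13 (2 points).
  x = 14: rhs = 18, matching y values: 8, 15 (2 points).
  x = 15: rhs = 20, matching y values: none (0 points).
  x = 16: rhs = 20, matching y values: none (0 points).
  x = 17: rhs = 1, matching y values: 1, 22 (2 points).
  x = 18: rhs = 15, matching y values: none (0 points).
  x = 19: rhs = 22, matching y values: none (0 points).
  x = 20: rhs = 5, matching y values: none (0 points).
  x = 21: rhs = 16, matching y values: 4, 19 (2 points).
  x = 22: rhs = 15, matching y values: none (0 points).
Total affine count: 19.
Full point count |E(F_23)| = 19 + 1 = 20.
Hasse bound: |20 − (23+1)| = |-4| = 4 ≤ 2√23 ≈ 9.5917 ✓.


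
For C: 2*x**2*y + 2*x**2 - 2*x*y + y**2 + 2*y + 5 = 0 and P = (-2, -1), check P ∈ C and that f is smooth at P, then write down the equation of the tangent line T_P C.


Tangent line at P: 2*x + 12*y + 16 = 0.

Step 1: f(-2, -1) = 0, so P lies on C.
Step 2: partial derivatives
  f_x(x, y) = 4*x*y + 4*x - 2*y, f_y(x, y) = 2*x**2 - 2*x + 2*y + 2.
  f_x(P) = 2, f_y(P) = 12 (gradient nonzero, so P is smooth).
Step 3: tangent line at P: 2·(x − -2) + 12·(y − -1) = 0.
Expanding: 2*x + 12*y + 16 = 0.


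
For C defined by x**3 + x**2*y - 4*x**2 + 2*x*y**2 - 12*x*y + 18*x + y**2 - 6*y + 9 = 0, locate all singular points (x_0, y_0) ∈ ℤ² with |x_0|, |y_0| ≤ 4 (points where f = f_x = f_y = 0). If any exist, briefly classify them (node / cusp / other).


Singular points: {(0, 3)}; classification: node.

Compute partial derivatives:
  f_x = 3*x**2 + 2*x*y - 8*x + 2*y**2 - 12*y + 18.
  f_y = x**2 + 4*x*y - 12*x + 2*y - 6.
Scan x_0 ∈ {−4, ..., 4}. For each x_0, f_y(x_0, y) is a polynomial in y; find its integer roots y ∈ {−4, ..., 4}, then test f_x and f at those candidates.
  x = -4: f_y(-4, y) = 58 - 14*y; no integer root y with |y| ≤ 4.
  x = -3: f_y(-3, y) = 39 - 10*y; no integer root y with |y| ≤ 4.
  x = -2: f_y(-2, y) = 22 - 6*y; no integer root y with |y| ≤ 4.
  x = -1: f_y(-1, y) = 7 - 2*y; no integer root y with |y| ≤ 4.
  x = 0: f_y(0, y) = 2*y - 6; vanishes at y ∈ {3}. (0, 3): f_x = 0, f = 0 — SINGULAR.
  x = 1: f_y(1, y) = 6*y - 17; no integer root y with |y| ≤ 4.
  x = 2: f_y(2, y) = 10*y - 26; no integer root y with |y| ≤ 4.
  x = 3: f_y(3, y) = 14*y - 33; no integer root y with |y| ≤ 4.
  x = 4: f_y(4, y) = 18*y - 38; no integer root y with |y| ≤ 4.
Only singular point on the grid: (0, 3).
Classify: substitute x = 0 + u, y = 3 + v and expand: f = u**3 + u**2*v - u**2 + 2*u*v**2 + v**2.
No constant or linear terms (consistent with a singular point). Quadratic part: -u**2 + v**2. Cubic part: u**3 + u**2*v + 2*u*v**2.
The quadratic part v**2 - u**2 = (v − u)(v + u) splits into two distinct linear factors, so there are two distinct tangent lines y − 3 = ±(x − 0) — this is a node (ordinary double point).
Classification: node.


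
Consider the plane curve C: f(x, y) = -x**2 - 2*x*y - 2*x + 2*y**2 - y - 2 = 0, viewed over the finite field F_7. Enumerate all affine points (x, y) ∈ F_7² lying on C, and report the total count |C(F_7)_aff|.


Affine F_7-points: {(1, 6), (2, 3), (4, 3), (4, 5), (5, 4), (5, 5), (6, 4), (6, 6)}; count = 8.

For each of the 49 pairs (x, y) ∈ F_7², evaluate f(x, y) mod 7. Record the zeros.
  x = 0: [0↦5, 1↦6, 2↦4, 3↦6, 4↦5, 5↦1, 6↦1]  zeros at y ∈ ∅
  x = 1: [0↦2, 1↦1, 2↦4, 3↦4, 4↦1, 5↦2, 6↦0]  zeros at y ∈ {6}
  x = 2: [0↦4, 1↦1, 2↦2, 3↦0, 4↦2, 5↦1, 6↦4]  zeros at y ∈ {3}
  x = 3: [0↦4, 1↦6, 2↦5, 3↦1, 4↦1, 5↦5, 6↦6]  zeros at y ∈ ∅
  x = 4: [0↦2, 1↦2, 2↦6, 3↦0, 4↦5, 5↦0, 6↦6]  zeros at y ∈ {3, 5}
  x = 5: [0↦5, 1↦3, 2↦5, 3↦4, 4↦0, 5↦0, 6↦4]  zeros at y ∈ {4, 5}
  x = 6: [0↦6, 1↦2, 2↦2, 3↦6, 4↦0, 5↦5, 6↦0]  zeros at y ∈ {4, 6}
Collecting zeros: affine points = {(1, 6), (2, 3), (4, 3), (4, 5), (5, 4), (5, 5), (6, 4), (6, 6)}.
Total count |C(F_7)_aff| = 8.


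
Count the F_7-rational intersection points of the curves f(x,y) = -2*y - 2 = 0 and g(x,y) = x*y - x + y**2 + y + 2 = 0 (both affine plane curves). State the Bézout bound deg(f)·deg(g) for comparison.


Common zeros: {(1, 6)}; count = 1; Bézout bound = 2.

deg(f) = 1, deg(g) = 2, so Bézout bound = 2.
Scan x ∈ F_7. For each x, list the y ∈ F_7 with f(x, y) ≡ 0 and those with g(x, y) ≡ 0 (mod 7); the common zeros in that column are the intersection.
  x = 0: f ≡ 0 at y ∈ {6}; g ≡ 0 at y ∈ {3}; common: ∅.
  x = 1: f ≡ 0 at y ∈ {6}; g ≡ 0 at y ∈ {6}; common: {6}.
  x = 2: f ≡ 0 at y ∈ {6}; g ≡ 0 at y ∈ {0, 4}; common: ∅.
  x = 3: f ≡ 0 at y ∈ {6}; g ≡ 0 at y ∈ ∅; common: ∅.
  x = 4: f ≡ 0 at y ∈ {6}; g ≡ 0 at y ∈ ∅; common: ∅.
  x = 5: f ≡ 0 at y ∈ {6}; g ≡ 0 at y ∈ ∅; common: ∅.
  x = 6: f ≡ 0 at y ∈ {6}; g ≡ 0 at y ∈ {2, 5}; common: ∅.
Collecting: common zeros = {(1, 6)}, so the count is 1.
Comparison with the Bézout bound: 1 ≤ 2 = deg(f)·deg(g), as expected for curves with no common component (the affine F_7-count falls short of the bound because intersections may lie at infinity, over extension fields, or carry multiplicity).


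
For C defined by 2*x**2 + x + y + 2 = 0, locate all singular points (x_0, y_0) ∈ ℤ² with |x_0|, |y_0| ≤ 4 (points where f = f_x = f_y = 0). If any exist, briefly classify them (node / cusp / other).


No singular points in the scanned grid; C is smooth there.

Compute partial derivatives:
  f_x = 4*x + 1.
  f_y = 1.
f_y = 1 is a nonzero constant, so f_y never vanishes: no point (x, y) can satisfy f = f_x = f_y = 0. In particular no (x, y) ∈ {−4, ..., 4}² is singular; the curve is smooth.


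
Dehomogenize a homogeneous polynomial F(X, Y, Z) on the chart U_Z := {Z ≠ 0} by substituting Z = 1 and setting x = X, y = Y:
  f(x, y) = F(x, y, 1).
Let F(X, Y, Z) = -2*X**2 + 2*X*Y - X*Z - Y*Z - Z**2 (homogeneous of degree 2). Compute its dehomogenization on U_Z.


f(x, y) = -2*x**2 + 2*x*y - x - y - 1

On U_Z we set Z = 1. Each monomial c·X^i·Y^j·Z^k in F becomes c·x^i·y^j·1^k = c·x^i·y^j.
Substituting Z = 1: F(X, Y, 1) = -2*x**2 + 2*x*y - x - y - 1.
Note: deg(f) ≤ deg(F) = 2; strict inequality happens when F is divisible by Z (lost terms).


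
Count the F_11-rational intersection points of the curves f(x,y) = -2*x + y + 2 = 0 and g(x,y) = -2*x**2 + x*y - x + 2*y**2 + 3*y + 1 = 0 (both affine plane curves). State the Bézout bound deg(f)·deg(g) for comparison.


Common zeros: ∅; count = 0; Bézout bound = 2.

deg(f) = 1, deg(g) = 2, so Bézout bound = 2.
Scan x ∈ F_11. For each x, list the y ∈ F_11 with f(x, y) ≡ 0 and those with g(x, y) ≡ 0 (mod 11); the common zeros in that column are the intersection.
  x = 0: f ≡ 0 at y ∈ {9}; g ≡ 0 at y ∈ {5, 10}; common: ∅.
  x = 1: f ≡ 0 at y ∈ {0}; g ≡ 0 at y ∈ ∅; common: ∅.
  x = 2: f ≡ 0 at y ∈ {2}; g ≡ 0 at y ∈ {5, 9}; common: ∅.
  x = 3: f ≡ 0 at y ∈ {4}; g ≡ 0 at y ∈ {2, 6}; common: ∅.
  x = 4: f ≡ 0 at y ∈ {6}; g ≡ 0 at y ∈ ∅; common: ∅.
  x = 5: f ≡ 0 at y ∈ {8}; g ≡ 0 at y ∈ {1, 6}; common: ∅.
  x = 6: f ≡ 0 at y ∈ {10}; g ≡ 0 at y ∈ {0, 1}; common: ∅.
  x = 7: f ≡ 0 at y ∈ {1}; g ≡ 0 at y ∈ ∅; common: ∅.
  x = 8: f ≡ 0 at y ∈ {3}; g ≡ 0 at y ∈ ∅; common: ∅.
  x = 9: f ≡ 0 at y ∈ {5}; g ≡ 0 at y ∈ ∅; common: ∅.
  x = 10: f ≡ 0 at y ∈ {7}; g ≡ 0 at y ∈ {0, 10}; common: ∅.
Collecting: common zeros = ∅, so the count is 0.
Comparison with the Bézout bound: 0 ≤ 2 = deg(f)·deg(g), as expected for curves with no common component (the affine F_11-count falls short of the bound because intersections may lie at infinity, over extension fields, or carry multiplicity).
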